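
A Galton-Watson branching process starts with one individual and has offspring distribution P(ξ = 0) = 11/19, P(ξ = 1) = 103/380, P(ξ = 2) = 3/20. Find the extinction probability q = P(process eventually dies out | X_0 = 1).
q = 1

Mean offspring μ = 0·11/19 + 1·103/380 + 2·3/20 = 217/380 ≤ 1. For μ ≤ 1 with offspring not concentrated at 1, the Galton-Watson process goes extinct almost surely, so q = 1.
(Algebraic check: The pgf is f(s) = 11/19 + 103/380·s + 3/20·s². The extinction probability q is the smallest fixed point of f in [0, 1]. Setting s = f(s):
  3/20·s² + (103/380 − 1)·s + 11/19 = 0
  3/20·s² − (11/19 + 3/20)·s + 11/19 = 0
which factors as (s − 1)·(3/20·s − 11/19) = 0, giving roots s = 1 and s = (11/19)/(3/20) = 220/57. Since 220/57 ≥ 1, the smallest root in [0, 1] is s = 1.)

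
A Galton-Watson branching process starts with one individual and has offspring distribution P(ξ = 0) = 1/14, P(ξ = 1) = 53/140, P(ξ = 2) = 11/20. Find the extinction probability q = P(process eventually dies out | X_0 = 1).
q = 10/77

The pgf is f(s) = 1/14 + 53/140·s + 11/20·s². The extinction probability q is the smallest fixed point of f in [0, 1]. Setting s = f(s):
  11/20·s² + (53/140 − 1)·s + 1/14 = 0
  11/20·s² − (1/14 + 11/20)·s + 1/14 = 0
which factors as (s − 1)·(11/20·s − 1/14) = 0, giving roots s = 1 and s = (1/14)/(11/20) = 10/77.
Mean offspring μ = 53/140 + 2·11/20 = 207/140 > 1 (supercritical), so q < 1. The extinction probability is the smaller root: q = (1/14)/(11/20) = 10/77.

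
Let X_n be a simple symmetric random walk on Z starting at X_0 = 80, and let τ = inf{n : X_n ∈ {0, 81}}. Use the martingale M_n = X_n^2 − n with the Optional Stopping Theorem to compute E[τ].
E[τ] = 80

M_n = X_n^2 − n is a martingale (since E[X_{n+1}^2 | F_n] = X_n^2 + 1). By OST (τ has finite mean in a bounded region), E[M_τ] = E[M_0] = X_0^2 − 0 = 80^2 = 6400. Also E[M_τ] = E[X_τ^2] − E[τ]. The walk exits at 0 or 81, with P(hit 81 first) = 80/81, so E[X_τ^2] = 81^2 · 80/81 + 0 = 6480. Thus E[τ] = E[X_τ^2] − E[M_τ] = 6480 − 6400 = 80 = 80(81 − 80) = 80.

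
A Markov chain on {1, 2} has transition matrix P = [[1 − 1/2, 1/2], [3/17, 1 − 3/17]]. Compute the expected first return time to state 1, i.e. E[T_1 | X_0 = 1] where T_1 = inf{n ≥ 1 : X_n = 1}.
E[T_1 | X_0 = 1] = 1/π_1 = 23/6

For an irreducible recurrent Markov chain with stationary distribution π, E[T_i | X_0 = i] = 1/π_i (Kac's formula). Here π_1 = (3/17)/(1/2 + 3/17) = (3/17)/(23/34) = 6/23, so E[T_1 | X_0 = 1] = 1/π_1 = (1/2 + 3/17)/(3/17) = (23/34)/(3/17) = 23/6.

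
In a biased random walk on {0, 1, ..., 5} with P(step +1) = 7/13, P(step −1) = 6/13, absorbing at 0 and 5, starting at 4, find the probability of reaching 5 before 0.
P(hit 5 before 0) = (1 − (6/7)^4) / (1 − (6/7)^5) = 7735/9031

Let u_k denote P(reach 5 before 0 | start at k). Boundary: u_0 = 0, u_5 = 1. Recurrence: u_k = 7/13·u_{k+1} + 6/13·u_{k-1} for 1 ≤ k ≤ 4. Try u_k = A + B·r^k with r = q/p = (6/13)/(7/13) = 6/7. Substitution satisfies the recurrence; boundary conditions give:
  u_k = (1 − r^k) / (1 − r^N) = (1 − (6/7)^4) / (1 − (6/7)^5) = 7735/9031.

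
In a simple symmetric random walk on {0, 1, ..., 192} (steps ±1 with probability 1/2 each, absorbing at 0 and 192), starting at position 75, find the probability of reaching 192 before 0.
P(hit 192 before 0) = 75/192 = 25/64

Let u_k = P(hit 192 before 0 | start at k). Then u_0 = 0, u_192 = 1, and u_k = u_{k-1}/2 + u_{k+1}/2 for 1 ≤ k ≤ 191. This harmonic recurrence is solved by u_k = k/192, giving u_75 = 75/192 = 25/64.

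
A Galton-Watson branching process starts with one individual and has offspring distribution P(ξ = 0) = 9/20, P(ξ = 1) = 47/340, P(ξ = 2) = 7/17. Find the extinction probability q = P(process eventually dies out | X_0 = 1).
q = 1

Mean offspring μ = 0·9/20 + 1·47/340 + 2·7/17 = 327/340 ≤ 1. For μ ≤ 1 with offspring not concentrated at 1, the Galton-Watson process goes extinct almost surely, so q = 1.
(Algebraic check: The pgf is f(s) = 9/20 + 47/340·s + 7/17·s². The extinction probability q is the smallest fixed point of f in [0, 1]. Setting s = f(s):
  7/17·s² + (47/340 − 1)·s + 9/20 = 0
  7/17·s² − (9/20 + 7/17)·s + 9/20 = 0
which factors as (s − 1)·(7/17·s − 9/20) = 0, giving roots s = 1 and s = (9/20)/(7/17) = 153/140. Since 153/140 ≥ 1, the smallest root in [0, 1] is s = 1.)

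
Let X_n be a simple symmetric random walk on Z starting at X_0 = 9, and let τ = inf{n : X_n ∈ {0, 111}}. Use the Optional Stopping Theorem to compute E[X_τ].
E[X_τ] = 9

X_n is a martingale and τ is a bounded-mean stopping time (indeed τ is finite a.s. with bounded expectation since the walk is in a bounded region). By the OST, E[X_τ] = E[X_0] = 9. Equivalently: E[X_τ] = 111 · P(hit 111 first) + 0 · P(hit 0 first) = 111 · (9/111) = 9.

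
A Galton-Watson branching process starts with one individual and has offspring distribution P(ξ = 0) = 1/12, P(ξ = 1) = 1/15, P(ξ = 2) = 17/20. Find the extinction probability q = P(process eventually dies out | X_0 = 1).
q = 5/51

The pgf is f(s) = 1/12 + 1/15·s + 17/20·s². The extinction probability q is the smallest fixed point of f in [0, 1]. Setting s = f(s):
  17/20·s² + (1/15 − 1)·s + 1/12 = 0
  17/20·s² − (1/12 + 17/20)·s + 1/12 = 0
which factors as (s − 1)·(17/20·s − 1/12) = 0, giving roots s = 1 and s = (1/12)/(17/20) = 5/51.
Mean offspring μ = 1/15 + 2·17/20 = 53/30 > 1 (supercritical), so q < 1. The extinction probability is the smaller root: q = (1/12)/(17/20) = 5/51.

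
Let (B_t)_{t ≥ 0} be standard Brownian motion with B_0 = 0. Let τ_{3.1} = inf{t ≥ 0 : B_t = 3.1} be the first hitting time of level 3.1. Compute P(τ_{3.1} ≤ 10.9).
P(τ_{3.1} ≤ 10.9) = 2(1 − Φ(3.1/√10.9)) = 2(1 − Φ(0.9390)) ≈ 0.3477

By the reflection principle for standard BM, P(τ_b ≤ t) = 2 · P(B_t ≥ b). Since B_t ~ N(0, t), P(B_t ≥ 3.1) = 1 − Φ(3.1/√t) = 1 − Φ(3.1/√10.9) = 1 − Φ(0.9390) ≈ 0.17387. Doubling: P(τ_{3.1} ≤ 10.9) ≈ 2 · 0.17387 = 0.34774 ≈ 0.3477.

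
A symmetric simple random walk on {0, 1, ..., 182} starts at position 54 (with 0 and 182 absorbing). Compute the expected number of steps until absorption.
E[τ | X_0 = 54] = 6912

Let v_k = E[τ | X_0 = k]. Boundary: v_0 = v_182 = 0. Recurrence: v_k = 1 + (v_{k-1} + v_{k+1})/2 for 1 ≤ k ≤ 181. The particular solution to v_k − (v_{k-1} + v_{k+1})/2 = 1 is v_k = −k^2. Adding homogeneous solution A + B k and matching boundaries gives v_k = k (182 − k). Substituting k = 54: v_54 = 54 · 128 = 6912.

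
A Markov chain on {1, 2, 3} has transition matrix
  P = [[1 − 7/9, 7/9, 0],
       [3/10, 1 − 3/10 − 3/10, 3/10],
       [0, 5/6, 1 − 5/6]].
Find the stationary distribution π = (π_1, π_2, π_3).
π = (135/611, 350/611, 126/611)

This is a birth-death chain on three states, which satisfies detailed balance: π_1 · P_{12} = π_2 · P_{21} and π_2 · P_{23} = π_3 · P_{32}.
From π_1 · 7/9 = π_2 · 3/10: π_2/π_1 = (7/9)/(3/10) = 70/27.
From π_2 · 3/10 = π_3 · 5/6: π_3/π_2 = (3/10)/(5/6) = 9/25.
Take π_1 proportional to 1; then unnormalized π = (1, 70/27, 14/15). Normalize by dividing by the sum 611/135:
  π = (135/611, 350/611, 126/611).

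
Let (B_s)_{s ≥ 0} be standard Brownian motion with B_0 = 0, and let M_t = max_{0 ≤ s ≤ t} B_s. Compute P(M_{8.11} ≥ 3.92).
P(M_{8.11} ≥ 3.92) = 2·P(B_{8.11} ≥ 3.92) = 2(1 − Φ(3.92/√8.11)) ≈ 0.1687

By the reflection principle for Brownian motion, P(M_t ≥ a) = 2 · P(B_t ≥ a) for a ≥ 0. Since B_t ~ N(0, t), P(B_t ≥ 3.92) = 1 − Φ(3.92/√t) = 1 − Φ(3.92/√8.11) = 1 − Φ(1.3765). So
  P(M_{8.11} ≥ 3.92) = 2(1 − Φ(1.3765)) ≈ 0.1687.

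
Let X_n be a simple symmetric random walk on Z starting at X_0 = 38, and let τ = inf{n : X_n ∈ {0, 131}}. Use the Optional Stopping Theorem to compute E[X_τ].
E[X_τ] = 38

X_n is a martingale and τ is a bounded-mean stopping time (indeed τ is finite a.s. with bounded expectation since the walk is in a bounded region). By the OST, E[X_τ] = E[X_0] = 38. Equivalently: E[X_τ] = 131 · P(hit 131 first) + 0 · P(hit 0 first) = 131 · (38/131) = 38.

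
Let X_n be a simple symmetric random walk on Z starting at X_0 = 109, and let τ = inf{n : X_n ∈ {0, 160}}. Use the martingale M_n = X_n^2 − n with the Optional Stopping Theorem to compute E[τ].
E[τ] = 5559

M_n = X_n^2 − n is a martingale (since E[X_{n+1}^2 | F_n] = X_n^2 + 1). By OST (τ has finite mean in a bounded region), E[M_τ] = E[M_0] = X_0^2 − 0 = 109^2 = 11881. Also E[M_τ] = E[X_τ^2] − E[τ]. The walk exits at 0 or 160, with P(hit 160 first) = 109/160, so E[X_τ^2] = 160^2 · 109/160 + 0 = 17440. Thus E[τ] = E[X_τ^2] − E[M_τ] = 17440 − 11881 = 5559 = 109(160 − 109) = 5559.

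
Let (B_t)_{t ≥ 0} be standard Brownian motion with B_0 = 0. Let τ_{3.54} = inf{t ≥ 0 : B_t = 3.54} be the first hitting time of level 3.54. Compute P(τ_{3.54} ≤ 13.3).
P(τ_{3.54} ≤ 13.3) = 2(1 − Φ(3.54/√13.3)) = 2(1 − Φ(0.9707)) ≈ 0.3317

By the reflection principle for standard BM, P(τ_b ≤ t) = 2 · P(B_t ≥ b). Since B_t ~ N(0, t), P(B_t ≥ 3.54) = 1 − Φ(3.54/√t) = 1 − Φ(3.54/√13.3) = 1 − Φ(0.9707) ≈ 0.16585. Doubling: P(τ_{3.54} ≤ 13.3) ≈ 2 · 0.16585 = 0.33170 ≈ 0.3317.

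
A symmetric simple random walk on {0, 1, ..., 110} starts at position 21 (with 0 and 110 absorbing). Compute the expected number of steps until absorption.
E[τ | X_0 = 21] = 1869

Let v_k = E[τ | X_0 = k]. Boundary: v_0 = v_110 = 0. Recurrence: v_k = 1 + (v_{k-1} + v_{k+1})/2 for 1 ≤ k ≤ 109. The particular solution to v_k − (v_{k-1} + v_{k+1})/2 = 1 is v_k = −k^2. Adding homogeneous solution A + B k and matching boundaries gives v_k = k (110 − k). Substituting k = 21: v_21 = 21 · 89 = 1869.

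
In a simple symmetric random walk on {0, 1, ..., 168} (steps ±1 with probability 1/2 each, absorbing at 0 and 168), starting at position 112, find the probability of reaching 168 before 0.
P(hit 168 before 0) = 112/168 = 2/3

Let u_k = P(hit 168 before 0 | start at k). Then u_0 = 0, u_168 = 1, and u_k = u_{k-1}/2 + u_{k+1}/2 for 1 ≤ k ≤ 167. This harmonic recurrence is solved by u_k = k/168, giving u_112 = 112/168 = 2/3.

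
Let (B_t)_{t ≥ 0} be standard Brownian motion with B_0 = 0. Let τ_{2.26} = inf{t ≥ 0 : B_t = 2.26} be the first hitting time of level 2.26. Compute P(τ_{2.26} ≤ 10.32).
P(τ_{2.26} ≤ 10.32) = 2(1 − Φ(2.26/√10.32)) = 2(1 − Φ(0.7035)) ≈ 0.4817

By the reflection principle for standard BM, P(τ_b ≤ t) = 2 · P(B_t ≥ b). Since B_t ~ N(0, t), P(B_t ≥ 2.26) = 1 − Φ(2.26/√t) = 1 − Φ(2.26/√10.32) = 1 − Φ(0.7035) ≈ 0.24087. Doubling: P(τ_{2.26} ≤ 10.32) ≈ 2 · 0.24087 = 0.48174 ≈ 0.4817.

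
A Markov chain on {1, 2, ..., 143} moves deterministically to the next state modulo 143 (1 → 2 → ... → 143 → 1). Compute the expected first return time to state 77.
E[T_77 | X_0 = 77] = 143

The chain cycles deterministically, so starting at state 77 it returns in exactly 143 steps. Equivalently, the stationary distribution is uniform π_j = 1/143 for every state j, so by Kac's formula E[T_77] = 1/π_77 = 143.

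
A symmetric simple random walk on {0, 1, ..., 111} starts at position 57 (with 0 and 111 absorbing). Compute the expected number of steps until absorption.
E[τ | X_0 = 57] = 3078

Let v_k = E[τ | X_0 = k]. Boundary: v_0 = v_111 = 0. Recurrence: v_k = 1 + (v_{k-1} + v_{k+1})/2 for 1 ≤ k ≤ 110. The particular solution to v_k − (v_{k-1} + v_{k+1})/2 = 1 is v_k = −k^2. Adding homogeneous solution A + B k and matching boundaries gives v_k = k (111 − k). Substituting k = 57: v_57 = 57 · 54 = 3078.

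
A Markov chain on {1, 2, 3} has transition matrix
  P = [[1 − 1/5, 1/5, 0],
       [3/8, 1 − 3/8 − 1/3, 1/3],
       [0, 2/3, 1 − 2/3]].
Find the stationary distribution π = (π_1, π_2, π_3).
π = (5/9, 8/27, 4/27)

This is a birth-death chain on three states, which satisfies detailed balance: π_1 · P_{12} = π_2 · P_{21} and π_2 · P_{23} = π_3 · P_{32}.
From π_1 · 1/5 = π_2 · 3/8: π_2/π_1 = (1/5)/(3/8) = 8/15.
From π_2 · 1/3 = π_3 · 2/3: π_3/π_2 = (1/3)/(2/3) = 1/2.
Take π_1 proportional to 1; then unnormalized π = (1, 8/15, 4/15). Normalize by dividing by the sum 9/5:
  π = (5/9, 8/27, 4/27).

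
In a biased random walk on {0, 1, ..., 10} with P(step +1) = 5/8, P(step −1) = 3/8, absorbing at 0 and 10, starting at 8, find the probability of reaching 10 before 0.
P(hit 10 before 0) = (1 − (3/5)^8) / (1 − (3/5)^10) = 600100/606661

Let u_k denote P(reach 10 before 0 | start at k). Boundary: u_0 = 0, u_10 = 1. Recurrence: u_k = 5/8·u_{k+1} + 3/8·u_{k-1} for 1 ≤ k ≤ 9. Try u_k = A + B·r^k with r = q/p = (3/8)/(5/8) = 3/5. Substitution satisfies the recurrence; boundary conditions give:
  u_k = (1 − r^k) / (1 − r^N) = (1 − (3/5)^8) / (1 − (3/5)^10) = 600100/606661.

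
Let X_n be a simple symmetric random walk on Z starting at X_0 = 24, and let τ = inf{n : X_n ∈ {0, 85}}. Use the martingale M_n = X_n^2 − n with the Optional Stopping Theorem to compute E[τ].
E[τ] = 1464

M_n = X_n^2 − n is a martingale (since E[X_{n+1}^2 | F_n] = X_n^2 + 1). By OST (τ has finite mean in a bounded region), E[M_τ] = E[M_0] = X_0^2 − 0 = 24^2 = 576. Also E[M_τ] = E[X_τ^2] − E[τ]. The walk exits at 0 or 85, with P(hit 85 first) = 24/85, so E[X_τ^2] = 85^2 · 24/85 + 0 = 2040. Thus E[τ] = E[X_τ^2] − E[M_τ] = 2040 − 576 = 1464 = 24(85 − 24) = 1464.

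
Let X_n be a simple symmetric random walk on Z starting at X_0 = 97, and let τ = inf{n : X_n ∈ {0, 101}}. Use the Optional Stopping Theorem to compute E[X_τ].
E[X_τ] = 97

X_n is a martingale and τ is a bounded-mean stopping time (indeed τ is finite a.s. with bounded expectation since the walk is in a bounded region). By the OST, E[X_τ] = E[X_0] = 97. Equivalently: E[X_τ] = 101 · P(hit 101 first) + 0 · P(hit 0 first) = 101 · (97/101) = 97.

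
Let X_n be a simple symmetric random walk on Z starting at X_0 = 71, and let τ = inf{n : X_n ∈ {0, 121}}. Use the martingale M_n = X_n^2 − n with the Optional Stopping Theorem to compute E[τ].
E[τ] = 3550

M_n = X_n^2 − n is a martingale (since E[X_{n+1}^2 | F_n] = X_n^2 + 1). By OST (τ has finite mean in a bounded region), E[M_τ] = E[M_0] = X_0^2 − 0 = 71^2 = 5041. Also E[M_τ] = E[X_τ^2] − E[τ]. The walk exits at 0 or 121, with P(hit 121 first) = 71/121, so E[X_τ^2] = 121^2 · 71/121 + 0 = 8591. Thus E[τ] = E[X_τ^2] − E[M_τ] = 8591 − 5041 = 3550 = 71(121 − 71) = 3550.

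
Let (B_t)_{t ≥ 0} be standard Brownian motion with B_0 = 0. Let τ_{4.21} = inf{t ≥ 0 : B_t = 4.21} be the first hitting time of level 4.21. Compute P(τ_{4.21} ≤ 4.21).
P(τ_{4.21} ≤ 4.21) = 2(1 − Φ(4.21/√4.21)) = 2(1 − Φ(2.0518)) ≈ 0.0402

By the reflection principle for standard BM, P(τ_b ≤ t) = 2 · P(B_t ≥ b). Since B_t ~ N(0, t), P(B_t ≥ 4.21) = 1 − Φ(4.21/√t) = 1 − Φ(4.21/√4.21) = 1 − Φ(2.0518) ≈ 0.02009. Doubling: P(τ_{4.21} ≤ 4.21) ≈ 2 · 0.02009 = 0.04018 ≈ 0.0402.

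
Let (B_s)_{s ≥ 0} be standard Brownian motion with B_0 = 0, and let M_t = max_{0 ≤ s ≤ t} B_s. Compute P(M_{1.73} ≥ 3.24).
P(M_{1.73} ≥ 3.24) = 2·P(B_{1.73} ≥ 3.24) = 2(1 − Φ(3.24/√1.73)) ≈ 0.0138

By the reflection principle for Brownian motion, P(M_t ≥ a) = 2 · P(B_t ≥ a) for a ≥ 0. Since B_t ~ N(0, t), P(B_t ≥ 3.24) = 1 − Φ(3.24/√t) = 1 − Φ(3.24/√1.73) = 1 − Φ(2.4633). So
  P(M_{1.73} ≥ 3.24) = 2(1 − Φ(2.4633)) ≈ 0.0138.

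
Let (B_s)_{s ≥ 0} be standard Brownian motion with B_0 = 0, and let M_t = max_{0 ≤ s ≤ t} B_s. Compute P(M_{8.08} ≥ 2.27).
P(M_{8.08} ≥ 2.27) = 2·P(B_{8.08} ≥ 2.27) = 2(1 − Φ(2.27/√8.08)) ≈ 0.4245

By the reflection principle for Brownian motion, P(M_t ≥ a) = 2 · P(B_t ≥ a) for a ≥ 0. Since B_t ~ N(0, t), P(B_t ≥ 2.27) = 1 − Φ(2.27/√t) = 1 − Φ(2.27/√8.08) = 1 − Φ(0.7986). So
  P(M_{8.08} ≥ 2.27) = 2(1 − Φ(0.7986)) ≈ 0.4245.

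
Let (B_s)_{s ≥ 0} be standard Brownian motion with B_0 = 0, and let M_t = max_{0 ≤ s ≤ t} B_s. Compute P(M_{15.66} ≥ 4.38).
P(M_{15.66} ≥ 4.38) = 2·P(B_{15.66} ≥ 4.38) = 2(1 − Φ(4.38/√15.66)) ≈ 0.2684

By the reflection principle for Brownian motion, P(M_t ≥ a) = 2 · P(B_t ≥ a) for a ≥ 0. Since B_t ~ N(0, t), P(B_t ≥ 4.38) = 1 − Φ(4.38/√t) = 1 − Φ(4.38/√15.66) = 1 − Φ(1.1068). So
  P(M_{15.66} ≥ 4.38) = 2(1 − Φ(1.1068)) ≈ 0.2684.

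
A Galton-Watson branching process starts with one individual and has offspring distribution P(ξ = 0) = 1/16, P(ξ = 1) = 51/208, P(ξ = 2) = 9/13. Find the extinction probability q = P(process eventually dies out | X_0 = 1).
q = 13/144

The pgf is f(s) = 1/16 + 51/208·s + 9/13·s². The extinction probability q is the smallest fixed point of f in [0, 1]. Setting s = f(s):
  9/13·s² + (51/208 − 1)·s + 1/16 = 0
  9/13·s² − (1/16 + 9/13)·s + 1/16 = 0
which factors as (s − 1)·(9/13·s − 1/16) = 0, giving roots s = 1 and s = (1/16)/(9/13) = 13/144.
Mean offspring μ = 51/208 + 2·9/13 = 339/208 > 1 (supercritical), so q < 1. The extinction probability is the smaller root: q = (1/16)/(9/13) = 13/144.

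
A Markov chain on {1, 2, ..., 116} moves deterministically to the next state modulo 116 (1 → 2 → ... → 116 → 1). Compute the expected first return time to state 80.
E[T_80 | X_0 = 80] = 116

The chain cycles deterministically, so starting at state 80 it returns in exactly 116 steps. Equivalently, the stationary distribution is uniform π_j = 1/116 for every state j, so by Kac's formula E[T_80] = 1/π_80 = 116.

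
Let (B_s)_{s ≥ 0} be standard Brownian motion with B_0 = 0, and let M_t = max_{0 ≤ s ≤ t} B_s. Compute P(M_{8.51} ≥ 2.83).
P(M_{8.51} ≥ 2.83) = 2·P(B_{8.51} ≥ 2.83) = 2(1 − Φ(2.83/√8.51)) ≈ 0.3320

By the reflection principle for Brownian motion, P(M_t ≥ a) = 2 · P(B_t ≥ a) for a ≥ 0. Since B_t ~ N(0, t), P(B_t ≥ 2.83) = 1 − Φ(2.83/√t) = 1 − Φ(2.83/√8.51) = 1 − Φ(0.9701). So
  P(M_{8.51} ≥ 2.83) = 2(1 − Φ(0.9701)) ≈ 0.3320.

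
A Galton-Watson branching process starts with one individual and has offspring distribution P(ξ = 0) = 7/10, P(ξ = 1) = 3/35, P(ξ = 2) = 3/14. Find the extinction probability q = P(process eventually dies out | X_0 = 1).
q = 1

Mean offspring μ = 0·7/10 + 1·3/35 + 2·3/14 = 18/35 ≤ 1. For μ ≤ 1 with offspring not concentrated at 1, the Galton-Watson process goes extinct almost surely, so q = 1.
(Algebraic check: The pgf is f(s) = 7/10 + 3/35·s + 3/14·s². The extinction probability q is the smallest fixed point of f in [0, 1]. Setting s = f(s):
  3/14·s² + (3/35 − 1)·s + 7/10 = 0
  3/14·s² − (7/10 + 3/14)·s + 7/10 = 0
which factors as (s − 1)·(3/14·s − 7/10) = 0, giving roots s = 1 and s = (7/10)/(3/14) = 49/15. Since 49/15 ≥ 1, the smallest root in [0, 1] is s = 1.)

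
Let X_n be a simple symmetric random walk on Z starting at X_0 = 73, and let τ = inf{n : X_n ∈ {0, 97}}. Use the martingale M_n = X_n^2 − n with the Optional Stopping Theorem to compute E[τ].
E[τ] = 1752

M_n = X_n^2 − n is a martingale (since E[X_{n+1}^2 | F_n] = X_n^2 + 1). By OST (τ has finite mean in a bounded region), E[M_τ] = E[M_0] = X_0^2 − 0 = 73^2 = 5329. Also E[M_τ] = E[X_τ^2] − E[τ]. The walk exits at 0 or 97, with P(hit 97 first) = 73/97, so E[X_τ^2] = 97^2 · 73/97 + 0 = 7081. Thus E[τ] = E[X_τ^2] − E[M_τ] = 7081 − 5329 = 1752 = 73(97 − 73) = 1752.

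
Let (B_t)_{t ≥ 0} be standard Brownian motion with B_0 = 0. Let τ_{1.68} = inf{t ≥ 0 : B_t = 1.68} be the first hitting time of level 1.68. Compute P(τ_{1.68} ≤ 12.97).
P(τ_{1.68} ≤ 12.97) = 2(1 − Φ(1.68/√12.97)) = 2(1 − Φ(0.4665)) ≈ 0.6409

By the reflection principle for standard BM, P(τ_b ≤ t) = 2 · P(B_t ≥ b). Since B_t ~ N(0, t), P(B_t ≥ 1.68) = 1 − Φ(1.68/√t) = 1 − Φ(1.68/√12.97) = 1 − Φ(0.4665) ≈ 0.32043. Doubling: P(τ_{1.68} ≤ 12.97) ≈ 2 · 0.32043 = 0.64086 ≈ 0.6409.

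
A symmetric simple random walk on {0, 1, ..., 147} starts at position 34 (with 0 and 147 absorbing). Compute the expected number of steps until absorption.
E[τ | X_0 = 34] = 3842

Let v_k = E[τ | X_0 = k]. Boundary: v_0 = v_147 = 0. Recurrence: v_k = 1 + (v_{k-1} + v_{k+1})/2 for 1 ≤ k ≤ 146. The particular solution to v_k − (v_{k-1} + v_{k+1})/2 = 1 is v_k = −k^2. Adding homogeneous solution A + B k and matching boundaries gives v_k = k (147 − k). Substituting k = 34: v_34 = 34 · 113 = 3842.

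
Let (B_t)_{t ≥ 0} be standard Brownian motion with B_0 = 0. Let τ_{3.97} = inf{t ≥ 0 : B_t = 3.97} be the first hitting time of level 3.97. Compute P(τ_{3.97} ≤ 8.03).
P(τ_{3.97} ≤ 8.03) = 2(1 − Φ(3.97/√8.03)) = 2(1 − Φ(1.4010)) ≈ 0.1612

By the reflection principle for standard BM, P(τ_b ≤ t) = 2 · P(B_t ≥ b). Since B_t ~ N(0, t), P(B_t ≥ 3.97) = 1 − Φ(3.97/√t) = 1 − Φ(3.97/√8.03) = 1 − Φ(1.4010) ≈ 0.08061. Doubling: P(τ_{3.97} ≤ 8.03) ≈ 2 · 0.08061 = 0.16122 ≈ 0.1612.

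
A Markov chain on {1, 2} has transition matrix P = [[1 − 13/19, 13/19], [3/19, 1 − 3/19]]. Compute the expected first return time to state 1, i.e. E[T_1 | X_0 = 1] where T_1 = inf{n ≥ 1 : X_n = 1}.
E[T_1 | X_0 = 1] = 1/π_1 = 16/3

For an irreducible recurrent Markov chain with stationary distribution π, E[T_i | X_0 = i] = 1/π_i (Kac's formula). Here π_1 = (3/19)/(13/19 + 3/19) = (3/19)/(16/19) = 3/16, so E[T_1 | X_0 = 1] = 1/π_1 = (13/19 + 3/19)/(3/19) = (16/19)/(3/19) = 16/3.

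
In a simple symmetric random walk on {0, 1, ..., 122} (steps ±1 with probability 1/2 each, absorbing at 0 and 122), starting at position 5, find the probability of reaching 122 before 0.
P(hit 122 before 0) = 5/122

Let u_k = P(hit 122 before 0 | start at k). Then u_0 = 0, u_122 = 1, and u_k = u_{k-1}/2 + u_{k+1}/2 for 1 ≤ k ≤ 121. This harmonic recurrence is solved by u_k = k/122, giving u_5 = 5/122.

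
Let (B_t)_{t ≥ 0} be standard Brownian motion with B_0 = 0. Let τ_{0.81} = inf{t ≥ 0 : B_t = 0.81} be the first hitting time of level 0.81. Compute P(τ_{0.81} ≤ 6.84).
P(τ_{0.81} ≤ 6.84) = 2(1 − Φ(0.81/√6.84)) = 2(1 − Φ(0.3097)) ≈ 0.7568

By the reflection principle for standard BM, P(τ_b ≤ t) = 2 · P(B_t ≥ b). Since B_t ~ N(0, t), P(B_t ≥ 0.81) = 1 − Φ(0.81/√t) = 1 − Φ(0.81/√6.84) = 1 − Φ(0.3097) ≈ 0.37839. Doubling: P(τ_{0.81} ≤ 6.84) ≈ 2 · 0.37839 = 0.75678 ≈ 0.7568.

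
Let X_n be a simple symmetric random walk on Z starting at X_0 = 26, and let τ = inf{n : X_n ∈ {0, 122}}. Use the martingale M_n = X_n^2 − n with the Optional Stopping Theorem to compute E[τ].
E[τ] = 2496

M_n = X_n^2 − n is a martingale (since E[X_{n+1}^2 | F_n] = X_n^2 + 1). By OST (τ has finite mean in a bounded region), E[M_τ] = E[M_0] = X_0^2 − 0 = 26^2 = 676. Also E[M_τ] = E[X_τ^2] − E[τ]. The walk exits at 0 or 122, with P(hit 122 first) = 26/122, so E[X_τ^2] = 122^2 · 26/122 + 0 = 3172. Thus E[τ] = E[X_τ^2] − E[M_τ] = 3172 − 676 = 2496 = 26(122 − 26) = 2496.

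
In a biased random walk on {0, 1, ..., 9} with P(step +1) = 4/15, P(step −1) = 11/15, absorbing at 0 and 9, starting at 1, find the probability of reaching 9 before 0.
P(hit 9 before 0) = (1 − (11/4)^1) / (1 − (11/4)^9) = 65536/336812221

Let u_k denote P(reach 9 before 0 | start at k). Boundary: u_0 = 0, u_9 = 1. Recurrence: u_k = 4/15·u_{k+1} + 11/15·u_{k-1} for 1 ≤ k ≤ 8. Try u_k = A + B·r^k with r = q/p = (11/15)/(4/15) = 11/4. Substitution satisfies the recurrence; boundary conditions give:
  u_k = (1 − r^k) / (1 − r^N) = (1 − (11/4)^1) / (1 − (11/4)^9) = 65536/336812221.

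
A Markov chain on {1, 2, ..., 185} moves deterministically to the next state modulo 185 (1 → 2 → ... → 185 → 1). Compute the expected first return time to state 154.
E[T_154 | X_0 = 154] = 185

The chain cycles deterministically, so starting at state 154 it returns in exactly 185 steps. Equivalently, the stationary distribution is uniform π_j = 1/185 for every state j, so by Kac's formula E[T_154] = 1/π_154 = 185.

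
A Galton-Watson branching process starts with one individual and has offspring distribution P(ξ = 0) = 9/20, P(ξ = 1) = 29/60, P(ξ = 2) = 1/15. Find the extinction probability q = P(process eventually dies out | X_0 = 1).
q = 1

Mean offspring μ = 0·9/20 + 1·29/60 + 2·1/15 = 37/60 ≤ 1. For μ ≤ 1 with offspring not concentrated at 1, the Galton-Watson process goes extinct almost surely, so q = 1.
(Algebraic check: The pgf is f(s) = 9/20 + 29/60·s + 1/15·s². The extinction probability q is the smallest fixed point of f in [0, 1]. Setting s = f(s):
  1/15·s² + (29/60 − 1)·s + 9/20 = 0
  1/15·s² − (9/20 + 1/15)·s + 9/20 = 0
which factors as (s − 1)·(1/15·s − 9/20) = 0, giving roots s = 1 and s = (9/20)/(1/15) = 27/4. Since 27/4 ≥ 1, the smallest root in [0, 1] is s = 1.)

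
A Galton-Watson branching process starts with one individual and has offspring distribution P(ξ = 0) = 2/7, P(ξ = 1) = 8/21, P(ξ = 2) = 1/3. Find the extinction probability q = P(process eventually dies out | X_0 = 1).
q = 6/7

The pgf is f(s) = 2/7 + 8/21·s + 1/3·s². The extinction probability q is the smallest fixed point of f in [0, 1]. Setting s = f(s):
  1/3·s² + (8/21 − 1)·s + 2/7 = 0
  1/3·s² − (2/7 + 1/3)·s + 2/7 = 0
which factors as (s − 1)·(1/3·s − 2/7) = 0, giving roots s = 1 and s = (2/7)/(1/3) = 6/7.
Mean offspring μ = 8/21 + 2·1/3 = 22/21 > 1 (supercritical), so q < 1. The extinction probability is the smaller root: q = (2/7)/(1/3) = 6/7.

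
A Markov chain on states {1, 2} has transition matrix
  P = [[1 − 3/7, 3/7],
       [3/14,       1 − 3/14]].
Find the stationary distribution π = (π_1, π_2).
π_1 = 1/3, π_2 = 2/3

Solve πP = π with π_1 + π_2 = 1. From πP = π: π_1 · (1 − 3/7) + π_2 · 3/14 = π_1 ⇒ π_2 · 3/14 = π_1 · 3/7 ⇒ π_2/π_1 = (3/7)/(3/14) = 2. Together with π_1 + π_2 = 1:
  π_1 = (3/14)/(3/7 + 3/14) = (3/14)/(9/14) = 1/3,
  π_2 = (3/7)/(3/7 + 3/14) = (3/7)/(9/14) = 2/3.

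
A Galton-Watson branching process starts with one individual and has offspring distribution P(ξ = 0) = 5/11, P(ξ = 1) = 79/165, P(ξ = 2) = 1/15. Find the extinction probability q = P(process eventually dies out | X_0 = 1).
q = 1

Mean offspring μ = 0·5/11 + 1·79/165 + 2·1/15 = 101/165 ≤ 1. For μ ≤ 1 with offspring not concentrated at 1, the Galton-Watson process goes extinct almost surely, so q = 1.
(Algebraic check: The pgf is f(s) = 5/11 + 79/165·s + 1/15·s². The extinction probability q is the smallest fixed point of f in [0, 1]. Setting s = f(s):
  1/15·s² + (79/165 − 1)·s + 5/11 = 0
  1/15·s² − (5/11 + 1/15)·s + 5/11 = 0
which factors as (s − 1)·(1/15·s − 5/11) = 0, giving roots s = 1 and s = (5/11)/(1/15) = 75/11. Since 75/11 ≥ 1, the smallest root in [0, 1] is s = 1.)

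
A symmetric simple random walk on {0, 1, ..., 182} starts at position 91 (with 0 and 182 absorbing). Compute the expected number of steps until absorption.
E[τ | X_0 = 91] = 8281

Let v_k = E[τ | X_0 = k]. Boundary: v_0 = v_182 = 0. Recurrence: v_k = 1 + (v_{k-1} + v_{k+1})/2 for 1 ≤ k ≤ 181. The particular solution to v_k − (v_{k-1} + v_{k+1})/2 = 1 is v_k = −k^2. Adding homogeneous solution A + B k and matching boundaries gives v_k = k (182 − k). Substituting k = 91: v_91 = 91 · 91 = 8281.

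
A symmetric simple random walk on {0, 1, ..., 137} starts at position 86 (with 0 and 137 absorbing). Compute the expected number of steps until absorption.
E[τ | X_0 = 86] = 4386

Let v_k = E[τ | X_0 = k]. Boundary: v_0 = v_137 = 0. Recurrence: v_k = 1 + (v_{k-1} + v_{k+1})/2 for 1 ≤ k ≤ 136. The particular solution to v_k − (v_{k-1} + v_{k+1})/2 = 1 is v_k = −k^2. Adding homogeneous solution A + B k and matching boundaries gives v_k = k (137 − k). Substituting k = 86: v_86 = 86 · 51 = 4386.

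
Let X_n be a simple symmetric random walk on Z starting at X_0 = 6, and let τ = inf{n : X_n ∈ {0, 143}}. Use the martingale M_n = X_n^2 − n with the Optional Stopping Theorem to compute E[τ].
E[τ] = 822

M_n = X_n^2 − n is a martingale (since E[X_{n+1}^2 | F_n] = X_n^2 + 1). By OST (τ has finite mean in a bounded region), E[M_τ] = E[M_0] = X_0^2 − 0 = 6^2 = 36. Also E[M_τ] = E[X_τ^2] − E[τ]. The walk exits at 0 or 143, with P(hit 143 first) = 6/143, so E[X_τ^2] = 143^2 · 6/143 + 0 = 858. Thus E[τ] = E[X_τ^2] − E[M_τ] = 858 − 36 = 822 = 6(143 − 6) = 822.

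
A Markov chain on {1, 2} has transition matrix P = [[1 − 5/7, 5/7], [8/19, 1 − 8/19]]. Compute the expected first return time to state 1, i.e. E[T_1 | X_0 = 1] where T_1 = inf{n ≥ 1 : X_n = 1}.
E[T_1 | X_0 = 1] = 1/π_1 = 151/56

For an irreducible recurrent Markov chain with stationary distribution π, E[T_i | X_0 = i] = 1/π_i (Kac's formula). Here π_1 = (8/19)/(5/7 + 8/19) = (8/19)/(151/133) = 56/151, so E[T_1 | X_0 = 1] = 1/π_1 = (5/7 + 8/19)/(8/19) = (151/133)/(8/19) = 151/56.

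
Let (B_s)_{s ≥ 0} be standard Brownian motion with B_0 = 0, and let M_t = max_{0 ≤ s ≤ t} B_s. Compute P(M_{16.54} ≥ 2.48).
P(M_{16.54} ≥ 2.48) = 2·P(B_{16.54} ≥ 2.48) = 2(1 − Φ(2.48/√16.54)) ≈ 0.5420

By the reflection principle for Brownian motion, P(M_t ≥ a) = 2 · P(B_t ≥ a) for a ≥ 0. Since B_t ~ N(0, t), P(B_t ≥ 2.48) = 1 − Φ(2.48/√t) = 1 − Φ(2.48/√16.54) = 1 − Φ(0.6098). So
  P(M_{16.54} ≥ 2.48) = 2(1 − Φ(0.6098)) ≈ 0.5420.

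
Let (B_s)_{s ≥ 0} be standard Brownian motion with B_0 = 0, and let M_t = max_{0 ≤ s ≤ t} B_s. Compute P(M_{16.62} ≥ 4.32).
P(M_{16.62} ≥ 4.32) = 2·P(B_{16.62} ≥ 4.32) = 2(1 − Φ(4.32/√16.62)) ≈ 0.2893

By the reflection principle for Brownian motion, P(M_t ≥ a) = 2 · P(B_t ≥ a) for a ≥ 0. Since B_t ~ N(0, t), P(B_t ≥ 4.32) = 1 − Φ(4.32/√t) = 1 − Φ(4.32/√16.62) = 1 − Φ(1.0597). So
  P(M_{16.62} ≥ 4.32) = 2(1 − Φ(1.0597)) ≈ 0.2893.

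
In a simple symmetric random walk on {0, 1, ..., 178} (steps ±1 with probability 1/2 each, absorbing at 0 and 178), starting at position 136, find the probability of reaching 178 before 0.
P(hit 178 before 0) = 136/178 = 68/89

Let u_k = P(hit 178 before 0 | start at k). Then u_0 = 0, u_178 = 1, and u_k = u_{k-1}/2 + u_{k+1}/2 for 1 ≤ k ≤ 177. This harmonic recurrence is solved by u_k = k/178, giving u_136 = 136/178 = 68/89.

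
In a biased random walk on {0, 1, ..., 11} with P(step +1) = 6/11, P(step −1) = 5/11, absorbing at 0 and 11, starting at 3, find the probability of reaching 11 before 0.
P(hit 11 before 0) = (1 − (5/6)^3) / (1 − (5/6)^11) = 152845056/313968931

Let u_k denote P(reach 11 before 0 | start at k). Boundary: u_0 = 0, u_11 = 1. Recurrence: u_k = 6/11·u_{k+1} + 5/11·u_{k-1} for 1 ≤ k ≤ 10. Try u_k = A + B·r^k with r = q/p = (5/11)/(6/11) = 5/6. Substitution satisfies the recurrence; boundary conditions give:
  u_k = (1 − r^k) / (1 − r^N) = (1 − (5/6)^3) / (1 − (5/6)^11) = 152845056/313968931.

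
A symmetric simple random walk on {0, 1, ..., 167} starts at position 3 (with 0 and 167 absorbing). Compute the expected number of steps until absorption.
E[τ | X_0 = 3] = 492

Let v_k = E[τ | X_0 = k]. Boundary: v_0 = v_167 = 0. Recurrence: v_k = 1 + (v_{k-1} + v_{k+1})/2 for 1 ≤ k ≤ 166. The particular solution to v_k − (v_{k-1} + v_{k+1})/2 = 1 is v_k = −k^2. Adding homogeneous solution A + B k and matching boundaries gives v_k = k (167 − k). Substituting k = 3: v_3 = 3 · 164 = 492.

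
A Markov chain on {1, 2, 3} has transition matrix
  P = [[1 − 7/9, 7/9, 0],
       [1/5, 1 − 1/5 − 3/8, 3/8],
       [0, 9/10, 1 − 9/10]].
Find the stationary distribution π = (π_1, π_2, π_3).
π = (108/703, 420/703, 175/703)

This is a birth-death chain on three states, which satisfies detailed balance: π_1 · P_{12} = π_2 · P_{21} and π_2 · P_{23} = π_3 · P_{32}.
From π_1 · 7/9 = π_2 · 1/5: π_2/π_1 = (7/9)/(1/5) = 35/9.
From π_2 · 3/8 = π_3 · 9/10: π_3/π_2 = (3/8)/(9/10) = 5/12.
Take π_1 proportional to 1; then unnormalized π = (1, 35/9, 175/108). Normalize by dividing by the sum 703/108:
  π = (108/703, 420/703, 175/703).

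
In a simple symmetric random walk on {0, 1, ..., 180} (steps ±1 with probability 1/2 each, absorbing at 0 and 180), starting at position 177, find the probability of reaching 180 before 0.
P(hit 180 before 0) = 177/180 = 59/60

Let u_k = P(hit 180 before 0 | start at k). Then u_0 = 0, u_180 = 1, and u_k = u_{k-1}/2 + u_{k+1}/2 for 1 ≤ k ≤ 179. This harmonic recurrence is solved by u_k = k/180, giving u_177 = 177/180 = 59/60.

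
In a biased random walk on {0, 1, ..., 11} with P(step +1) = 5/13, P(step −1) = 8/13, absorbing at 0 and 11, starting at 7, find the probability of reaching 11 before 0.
P(hit 11 before 0) = (1 − (8/5)^7) / (1 − (8/5)^11) = 420630625/2847035489

Let u_k denote P(reach 11 before 0 | start at k). Boundary: u_0 = 0, u_11 = 1. Recurrence: u_k = 5/13·u_{k+1} + 8/13·u_{k-1} for 1 ≤ k ≤ 10. Try u_k = A + B·r^k with r = q/p = (8/13)/(5/13) = 8/5. Substitution satisfies the recurrence; boundary conditions give:
  u_k = (1 − r^k) / (1 − r^N) = (1 − (8/5)^7) / (1 − (8/5)^11) = 420630625/2847035489.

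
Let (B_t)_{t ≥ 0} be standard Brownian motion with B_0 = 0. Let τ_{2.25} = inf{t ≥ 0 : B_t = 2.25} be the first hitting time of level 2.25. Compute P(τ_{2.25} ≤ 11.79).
P(τ_{2.25} ≤ 11.79) = 2(1 − Φ(2.25/√11.79)) = 2(1 − Φ(0.6553)) ≈ 0.5123

By the reflection principle for standard BM, P(τ_b ≤ t) = 2 · P(B_t ≥ b). Since B_t ~ N(0, t), P(B_t ≥ 2.25) = 1 − Φ(2.25/√t) = 1 − Φ(2.25/√11.79) = 1 − Φ(0.6553) ≈ 0.25614. Doubling: P(τ_{2.25} ≤ 11.79) ≈ 2 · 0.25614 = 0.51228 ≈ 0.5123.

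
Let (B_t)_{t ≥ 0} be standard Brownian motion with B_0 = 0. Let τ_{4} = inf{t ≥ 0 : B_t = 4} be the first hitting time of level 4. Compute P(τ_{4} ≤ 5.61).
P(τ_{4} ≤ 5.61) = 2(1 − Φ(4/√5.61)) = 2(1 − Φ(1.6888)) ≈ 0.0913

By the reflection principle for standard BM, P(τ_b ≤ t) = 2 · P(B_t ≥ b). Since B_t ~ N(0, t), P(B_t ≥ 4) = 1 − Φ(4/√t) = 1 − Φ(4/√5.61) = 1 − Φ(1.6888) ≈ 0.04563. Doubling: P(τ_{4} ≤ 5.61) ≈ 2 · 0.04563 = 0.09126 ≈ 0.0913.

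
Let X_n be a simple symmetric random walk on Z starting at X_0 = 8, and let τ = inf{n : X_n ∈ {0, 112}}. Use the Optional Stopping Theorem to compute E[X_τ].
E[X_τ] = 8

X_n is a martingale and τ is a bounded-mean stopping time (indeed τ is finite a.s. with bounded expectation since the walk is in a bounded region). By the OST, E[X_τ] = E[X_0] = 8. Equivalently: E[X_τ] = 112 · P(hit 112 first) + 0 · P(hit 0 first) = 112 · (8/112) = 8.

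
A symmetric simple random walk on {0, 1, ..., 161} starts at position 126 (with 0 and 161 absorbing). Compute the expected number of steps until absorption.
E[τ | X_0 = 126] = 4410

Let v_k = E[τ | X_0 = k]. Boundary: v_0 = v_161 = 0. Recurrence: v_k = 1 + (v_{k-1} + v_{k+1})/2 for 1 ≤ k ≤ 160. The particular solution to v_k − (v_{k-1} + v_{k+1})/2 = 1 is v_k = −k^2. Adding homogeneous solution A + B k and matching boundaries gives v_k = k (161 − k). Substituting k = 126: v_126 = 126 · 35 = 4410.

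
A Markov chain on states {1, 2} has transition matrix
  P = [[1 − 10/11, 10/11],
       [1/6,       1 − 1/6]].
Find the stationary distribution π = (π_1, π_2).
π_1 = 11/71, π_2 = 60/71

Solve πP = π with π_1 + π_2 = 1. From πP = π: π_1 · (1 − 10/11) + π_2 · 1/6 = π_1 ⇒ π_2 · 1/6 = π_1 · 10/11 ⇒ π_2/π_1 = (10/11)/(1/6) = 60/11. Together with π_1 + π_2 = 1:
  π_1 = (1/6)/(10/11 + 1/6) = (1/6)/(71/66) = 11/71,
  π_2 = (10/11)/(10/11 + 1/6) = (10/11)/(71/66) = 60/71.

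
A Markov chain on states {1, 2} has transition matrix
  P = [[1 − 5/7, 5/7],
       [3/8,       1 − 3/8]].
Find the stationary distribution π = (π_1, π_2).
π_1 = 21/61, π_2 = 40/61

Solve πP = π with π_1 + π_2 = 1. From πP = π: π_1 · (1 − 5/7) + π_2 · 3/8 = π_1 ⇒ π_2 · 3/8 = π_1 · 5/7 ⇒ π_2/π_1 = (5/7)/(3/8) = 40/21. Together with π_1 + π_2 = 1:
  π_1 = (3/8)/(5/7 + 3/8) = (3/8)/(61/56) = 21/61,
  π_2 = (5/7)/(5/7 + 3/8) = (5/7)/(61/56) = 40/61.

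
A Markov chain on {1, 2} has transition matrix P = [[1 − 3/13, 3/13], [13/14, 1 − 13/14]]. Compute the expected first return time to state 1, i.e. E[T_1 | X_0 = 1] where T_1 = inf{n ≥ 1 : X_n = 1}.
E[T_1 | X_0 = 1] = 1/π_1 = 211/169

For an irreducible recurrent Markov chain with stationary distribution π, E[T_i | X_0 = i] = 1/π_i (Kac's formula). Here π_1 = (13/14)/(3/13 + 13/14) = (13/14)/(211/182) = 169/211, so E[T_1 | X_0 = 1] = 1/π_1 = (3/13 + 13/14)/(13/14) = (211/182)/(13/14) = 211/169.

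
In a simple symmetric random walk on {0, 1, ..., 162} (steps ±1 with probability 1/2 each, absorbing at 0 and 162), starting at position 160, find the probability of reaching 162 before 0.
P(hit 162 before 0) = 160/162 = 80/81

Let u_k = P(hit 162 before 0 | start at k). Then u_0 = 0, u_162 = 1, and u_k = u_{k-1}/2 + u_{k+1}/2 for 1 ≤ k ≤ 161. This harmonic recurrence is solved by u_k = k/162, giving u_160 = 160/162 = 80/81.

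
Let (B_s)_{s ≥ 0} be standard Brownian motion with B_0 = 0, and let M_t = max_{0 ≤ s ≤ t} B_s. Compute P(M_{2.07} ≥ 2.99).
P(M_{2.07} ≥ 2.99) = 2·P(B_{2.07} ≥ 2.99) = 2(1 − Φ(2.99/√2.07)) ≈ 0.0377

By the reflection principle for Brownian motion, P(M_t ≥ a) = 2 · P(B_t ≥ a) for a ≥ 0. Since B_t ~ N(0, t), P(B_t ≥ 2.99) = 1 − Φ(2.99/√t) = 1 − Φ(2.99/√2.07) = 1 − Φ(2.0782). So
  P(M_{2.07} ≥ 2.99) = 2(1 − Φ(2.0782)) ≈ 0.0377.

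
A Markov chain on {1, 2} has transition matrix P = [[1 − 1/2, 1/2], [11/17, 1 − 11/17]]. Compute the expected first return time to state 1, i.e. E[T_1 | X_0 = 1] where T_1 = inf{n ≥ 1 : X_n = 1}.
E[T_1 | X_0 = 1] = 1/π_1 = 39/22

For an irreducible recurrent Markov chain with stationary distribution π, E[T_i | X_0 = i] = 1/π_i (Kac's formula). Here π_1 = (11/17)/(1/2 + 11/17) = (11/17)/(39/34) = 22/39, so E[T_1 | X_0 = 1] = 1/π_1 = (1/2 + 11/17)/(11/17) = (39/34)/(11/17) = 39/22.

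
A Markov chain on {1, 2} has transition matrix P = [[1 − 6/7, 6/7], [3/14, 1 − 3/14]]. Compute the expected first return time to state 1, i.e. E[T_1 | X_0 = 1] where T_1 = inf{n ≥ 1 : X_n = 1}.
E[T_1 | X_0 = 1] = 1/π_1 = 5

For an irreducible recurrent Markov chain with stationary distribution π, E[T_i | X_0 = i] = 1/π_i (Kac's formula). Here π_1 = (3/14)/(6/7 + 3/14) = (3/14)/(15/14) = 1/5, so E[T_1 | X_0 = 1] = 1/π_1 = (6/7 + 3/14)/(3/14) = (15/14)/(3/14) = 5.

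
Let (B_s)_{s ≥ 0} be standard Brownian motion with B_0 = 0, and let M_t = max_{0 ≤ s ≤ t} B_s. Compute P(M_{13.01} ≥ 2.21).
P(M_{13.01} ≥ 2.21) = 2·P(B_{13.01} ≥ 2.21) = 2(1 − Φ(2.21/√13.01)) ≈ 0.5401

By the reflection principle for Brownian motion, P(M_t ≥ a) = 2 · P(B_t ≥ a) for a ≥ 0. Since B_t ~ N(0, t), P(B_t ≥ 2.21) = 1 − Φ(2.21/√t) = 1 − Φ(2.21/√13.01) = 1 − Φ(0.6127). So
  P(M_{13.01} ≥ 2.21) = 2(1 − Φ(0.6127)) ≈ 0.5401.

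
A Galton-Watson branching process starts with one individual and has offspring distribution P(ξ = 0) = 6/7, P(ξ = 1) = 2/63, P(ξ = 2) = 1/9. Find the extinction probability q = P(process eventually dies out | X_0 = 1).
q = 1

Mean offspring μ = 0·6/7 + 1·2/63 + 2·1/9 = 16/63 ≤ 1. For μ ≤ 1 with offspring not concentrated at 1, the Galton-Watson process goes extinct almost surely, so q = 1.
(Algebraic check: The pgf is f(s) = 6/7 + 2/63·s + 1/9·s². The extinction probability q is the smallest fixed point of f in [0, 1]. Setting s = f(s):
  1/9·s² + (2/63 − 1)·s + 6/7 = 0
  1/9·s² − (6/7 + 1/9)·s + 6/7 = 0
which factors as (s − 1)·(1/9·s − 6/7) = 0, giving roots s = 1 and s = (6/7)/(1/9) = 54/7. Since 54/7 ≥ 1, the smallest root in [0, 1] is s = 1.)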